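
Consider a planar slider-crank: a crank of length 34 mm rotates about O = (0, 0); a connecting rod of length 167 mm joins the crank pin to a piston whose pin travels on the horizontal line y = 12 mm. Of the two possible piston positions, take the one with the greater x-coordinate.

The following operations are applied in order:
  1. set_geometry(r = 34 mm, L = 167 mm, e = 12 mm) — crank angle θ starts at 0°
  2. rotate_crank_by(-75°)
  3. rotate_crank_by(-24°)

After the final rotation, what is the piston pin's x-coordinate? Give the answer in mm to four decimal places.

155.3403

set_geometry: r = 34 mm, L = 167 mm, e = 12 mm; θ ← 0°
rotate_crank_by(-75°): θ ← 0° -75° = -75°
rotate_crank_by(-24°): θ ← -75° -24° = -99°
crank pin P = (r cos θ, r sin θ) = (-5.318772, -33.581404)
h = r sin θ − e = -33.581404 − 12 = -45.581404
x = r cos θ + √(L² − h²) = -5.318772 + √(27889.0 − 2077.6644) = -5.318772 + 160.659066 = 155.340295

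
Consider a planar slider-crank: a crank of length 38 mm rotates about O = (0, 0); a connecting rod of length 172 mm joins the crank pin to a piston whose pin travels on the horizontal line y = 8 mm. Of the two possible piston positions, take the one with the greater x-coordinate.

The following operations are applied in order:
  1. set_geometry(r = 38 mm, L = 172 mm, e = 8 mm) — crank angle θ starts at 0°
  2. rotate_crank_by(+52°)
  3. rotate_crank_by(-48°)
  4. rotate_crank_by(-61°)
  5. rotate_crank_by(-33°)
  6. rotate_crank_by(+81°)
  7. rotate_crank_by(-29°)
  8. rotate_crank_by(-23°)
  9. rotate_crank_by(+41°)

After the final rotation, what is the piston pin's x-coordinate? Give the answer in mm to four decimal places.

206.4219

set_geometry: r = 38 mm, L = 172 mm, e = 8 mm; θ ← 0°
rotate_crank_by(+52°): θ ← 0° +52° = 52°
rotate_crank_by(-48°): θ ← 52° -48° = 4°
rotate_crank_by(-61°): θ ← 4° -61° = -57°
rotate_crank_by(-33°): θ ← -57° -33° = -90°
rotate_crank_by(+81°): θ ← -90° +81° = -9°
rotate_crank_by(-29°): θ ← -9° -29° = -38°
rotate_crank_by(-23°): θ ← -38° -23° = -61°
rotate_crank_by(+41°): θ ← -61° +41° = -20°
crank pin P = (r cos θ, r sin θ) = (35.708320, -12.996765)
h = r sin θ − e = -12.996765 − 8 = -20.996765
x = r cos θ + √(L² − h²) = 35.708320 + √(29584.0 − 440.8642) = 35.708320 + 170.713608 = 206.421927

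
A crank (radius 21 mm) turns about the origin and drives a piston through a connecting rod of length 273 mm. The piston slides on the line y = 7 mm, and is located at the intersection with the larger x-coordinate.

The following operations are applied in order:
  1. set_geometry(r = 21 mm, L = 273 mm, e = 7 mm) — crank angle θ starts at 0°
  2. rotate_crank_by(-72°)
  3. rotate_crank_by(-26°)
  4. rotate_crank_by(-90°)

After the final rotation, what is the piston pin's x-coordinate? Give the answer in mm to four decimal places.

set_geometry: r = 21 mm, L = 273 mm, e = 7 mm; θ ← 0°
rotate_crank_by(-72°): θ ← 0° -72° = -72°
rotate_crank_by(-26°): θ ← -72° -26° = -98°
rotate_crank_by(-90°): θ ← -98° -90° = -188°
crank pin P = (r cos θ, r sin θ) = (-20.795629, 2.922635)
h = r sin θ − e = 2.922635 − 7 = -4.077365
x = r cos θ + √(L² − h²) = -20.795629 + √(74529.0 − 16.6249) = -20.795629 + 272.969550 = 252.173920

252.1739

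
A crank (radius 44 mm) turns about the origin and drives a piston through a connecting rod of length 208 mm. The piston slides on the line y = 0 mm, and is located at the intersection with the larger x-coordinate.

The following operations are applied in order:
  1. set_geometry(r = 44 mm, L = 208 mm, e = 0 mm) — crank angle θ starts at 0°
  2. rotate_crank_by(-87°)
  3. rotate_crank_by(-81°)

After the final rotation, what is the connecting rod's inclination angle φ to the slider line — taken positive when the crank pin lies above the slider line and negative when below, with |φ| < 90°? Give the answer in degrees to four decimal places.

-2.5208

set_geometry: r = 44 mm, L = 208 mm, e = 0 mm; θ ← 0°
rotate_crank_by(-87°): θ ← 0° -87° = -87°
rotate_crank_by(-81°): θ ← -87° -81° = -168°
crank pin P = (r cos θ, r sin θ) = (-43.038494, -9.148114)
h = r sin θ − e = -9.148114 − 0 = -9.148114
sin φ = h / L = -9.148114 / 208 = -0.04398132
φ = arcsin(-0.04398132) = -2.520757°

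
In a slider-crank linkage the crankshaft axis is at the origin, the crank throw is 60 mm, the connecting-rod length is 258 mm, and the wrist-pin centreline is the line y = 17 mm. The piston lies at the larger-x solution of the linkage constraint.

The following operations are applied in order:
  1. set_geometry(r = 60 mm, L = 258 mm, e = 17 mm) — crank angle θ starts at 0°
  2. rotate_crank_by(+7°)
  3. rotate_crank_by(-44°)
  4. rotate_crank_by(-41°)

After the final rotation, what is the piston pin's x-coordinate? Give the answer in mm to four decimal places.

set_geometry: r = 60 mm, L = 258 mm, e = 17 mm; θ ← 0°
rotate_crank_by(+7°): θ ← 0° +7° = 7°
rotate_crank_by(-44°): θ ← 7° -44° = -37°
rotate_crank_by(-41°): θ ← -37° -41° = -78°
crank pin P = (r cos θ, r sin θ) = (12.474701, -58.688856)
h = r sin θ − e = -58.688856 − 17 = -75.688856
x = r cos θ + √(L² − h²) = 12.474701 + √(66564.0 − 5728.8029) = 12.474701 + 246.647921 = 259.122623

259.1226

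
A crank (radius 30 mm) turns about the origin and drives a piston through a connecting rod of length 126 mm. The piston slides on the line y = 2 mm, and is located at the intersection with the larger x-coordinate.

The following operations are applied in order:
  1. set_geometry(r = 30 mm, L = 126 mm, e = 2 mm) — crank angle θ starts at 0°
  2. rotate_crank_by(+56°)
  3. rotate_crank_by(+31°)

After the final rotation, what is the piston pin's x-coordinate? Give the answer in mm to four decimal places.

set_geometry: r = 30 mm, L = 126 mm, e = 2 mm; θ ← 0°
rotate_crank_by(+56°): θ ← 0° +56° = 56°
rotate_crank_by(+31°): θ ← 56° +31° = 87°
crank pin P = (r cos θ, r sin θ) = (1.570079, 29.958886)
h = r sin θ − e = 29.958886 − 2 = 27.958886
x = r cos θ + √(L² − h²) = 1.570079 + √(15876.0 − 781.6993) = 1.570079 + 122.858865 = 124.428944

124.4289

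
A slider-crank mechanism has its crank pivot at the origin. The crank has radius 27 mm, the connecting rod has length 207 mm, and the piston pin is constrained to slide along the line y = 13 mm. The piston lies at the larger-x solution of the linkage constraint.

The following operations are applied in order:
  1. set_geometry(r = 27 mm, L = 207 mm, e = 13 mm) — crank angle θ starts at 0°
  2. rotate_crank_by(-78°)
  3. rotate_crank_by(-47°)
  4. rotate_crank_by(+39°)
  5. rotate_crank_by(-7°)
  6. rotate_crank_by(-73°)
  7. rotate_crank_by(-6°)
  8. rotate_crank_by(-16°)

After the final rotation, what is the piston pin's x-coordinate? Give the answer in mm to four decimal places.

180.0563

set_geometry: r = 27 mm, L = 207 mm, e = 13 mm; θ ← 0°
rotate_crank_by(-78°): θ ← 0° -78° = -78°
rotate_crank_by(-47°): θ ← -78° -47° = -125°
rotate_crank_by(+39°): θ ← -125° +39° = -86°
rotate_crank_by(-7°): θ ← -86° -7° = -93°
rotate_crank_by(-73°): θ ← -93° -73° = -166°
rotate_crank_by(-6°): θ ← -166° -6° = -172°
rotate_crank_by(-16°): θ ← -172° -16° = -188°
crank pin P = (r cos θ, r sin θ) = (-26.737238, 3.757674)
h = r sin θ − e = 3.757674 − 13 = -9.242326
x = r cos θ + √(L² − h²) = -26.737238 + √(42849.0 − 85.4206) = -26.737238 + 206.793567 = 180.056329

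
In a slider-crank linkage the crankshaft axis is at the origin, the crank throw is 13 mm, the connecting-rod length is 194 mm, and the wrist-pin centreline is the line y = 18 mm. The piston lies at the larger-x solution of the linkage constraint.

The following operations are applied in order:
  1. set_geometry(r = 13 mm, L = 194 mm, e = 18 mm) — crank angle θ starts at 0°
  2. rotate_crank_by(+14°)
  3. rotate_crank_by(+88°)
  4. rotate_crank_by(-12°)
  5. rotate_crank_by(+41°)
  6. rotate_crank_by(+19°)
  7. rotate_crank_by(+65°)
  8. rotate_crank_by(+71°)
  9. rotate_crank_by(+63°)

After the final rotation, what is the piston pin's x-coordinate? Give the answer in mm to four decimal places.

set_geometry: r = 13 mm, L = 194 mm, e = 18 mm; θ ← 0°
rotate_crank_by(+14°): θ ← 0° +14° = 14°
rotate_crank_by(+88°): θ ← 14° +88° = 102°
rotate_crank_by(-12°): θ ← 102° -12° = 90°
rotate_crank_by(+41°): θ ← 90° +41° = 131°
rotate_crank_by(+19°): θ ← 131° +19° = 150°
rotate_crank_by(+65°): θ ← 150° +65° = 215°
rotate_crank_by(+71°): θ ← 215° +71° = 286°
rotate_crank_by(+63°): θ ← 286° +63° = 349°
crank pin P = (r cos θ, r sin θ) = (12.761153, -2.480517)
h = r sin θ − e = -2.480517 − 18 = -20.480517
x = r cos θ + √(L² − h²) = 12.761153 + √(37636.0 − 419.4516) = 12.761153 + 192.915910 = 205.677064

205.6771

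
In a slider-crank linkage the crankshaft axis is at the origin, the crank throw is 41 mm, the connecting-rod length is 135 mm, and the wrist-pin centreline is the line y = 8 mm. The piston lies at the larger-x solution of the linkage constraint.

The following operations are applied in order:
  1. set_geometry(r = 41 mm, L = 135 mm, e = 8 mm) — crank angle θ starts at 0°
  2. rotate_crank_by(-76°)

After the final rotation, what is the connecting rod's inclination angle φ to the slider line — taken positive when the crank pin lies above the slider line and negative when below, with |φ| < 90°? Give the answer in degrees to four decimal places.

set_geometry: r = 41 mm, L = 135 mm, e = 8 mm; θ ← 0°
rotate_crank_by(-76°): θ ← 0° -76° = -76°
crank pin P = (r cos θ, r sin θ) = (9.918798, -39.782125)
h = r sin θ − e = -39.782125 − 8 = -47.782125
sin φ = h / L = -47.782125 / 135 = -0.35394167
φ = arcsin(-0.35394167) = -20.728595°

-20.7286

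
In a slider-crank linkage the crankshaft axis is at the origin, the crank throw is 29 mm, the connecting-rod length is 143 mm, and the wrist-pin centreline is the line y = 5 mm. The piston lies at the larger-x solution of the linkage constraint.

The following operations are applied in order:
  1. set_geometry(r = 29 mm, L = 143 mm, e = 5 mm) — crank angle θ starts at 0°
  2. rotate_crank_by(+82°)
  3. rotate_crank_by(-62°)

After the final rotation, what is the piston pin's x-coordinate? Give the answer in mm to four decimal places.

170.1665

set_geometry: r = 29 mm, L = 143 mm, e = 5 mm; θ ← 0°
rotate_crank_by(+82°): θ ← 0° +82° = 82°
rotate_crank_by(-62°): θ ← 82° -62° = 20°
crank pin P = (r cos θ, r sin θ) = (27.251086, 9.918584)
h = r sin θ − e = 9.918584 − 5 = 4.918584
x = r cos θ + √(L² − h²) = 27.251086 + √(20449.0 − 24.1925) = 27.251086 + 142.915386 = 170.166472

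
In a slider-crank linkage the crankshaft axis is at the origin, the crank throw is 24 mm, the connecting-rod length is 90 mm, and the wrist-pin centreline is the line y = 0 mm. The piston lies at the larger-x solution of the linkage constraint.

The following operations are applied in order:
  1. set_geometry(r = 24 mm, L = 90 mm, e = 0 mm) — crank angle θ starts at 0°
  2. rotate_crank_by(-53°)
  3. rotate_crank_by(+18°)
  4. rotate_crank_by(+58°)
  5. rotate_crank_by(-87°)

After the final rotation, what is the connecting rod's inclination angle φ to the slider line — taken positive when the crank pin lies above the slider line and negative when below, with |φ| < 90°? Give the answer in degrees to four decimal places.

set_geometry: r = 24 mm, L = 90 mm, e = 0 mm; θ ← 0°
rotate_crank_by(-53°): θ ← 0° -53° = -53°
rotate_crank_by(+18°): θ ← -53° +18° = -35°
rotate_crank_by(+58°): θ ← -35° +58° = 23°
rotate_crank_by(-87°): θ ← 23° -87° = -64°
crank pin P = (r cos θ, r sin θ) = (10.520908, -21.571057)
h = r sin θ − e = -21.571057 − 0 = -21.571057
sin φ = h / L = -21.571057 / 90 = -0.23967841
φ = arcsin(-0.23967841) = -13.867561°

-13.8676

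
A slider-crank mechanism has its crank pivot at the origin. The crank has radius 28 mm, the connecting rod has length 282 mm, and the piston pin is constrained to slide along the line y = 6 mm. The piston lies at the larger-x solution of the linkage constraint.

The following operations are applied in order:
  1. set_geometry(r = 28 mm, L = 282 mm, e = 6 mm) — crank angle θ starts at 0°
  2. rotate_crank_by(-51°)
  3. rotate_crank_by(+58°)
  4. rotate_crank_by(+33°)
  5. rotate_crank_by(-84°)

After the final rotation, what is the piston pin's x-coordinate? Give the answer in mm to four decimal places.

300.9907

set_geometry: r = 28 mm, L = 282 mm, e = 6 mm; θ ← 0°
rotate_crank_by(-51°): θ ← 0° -51° = -51°
rotate_crank_by(+58°): θ ← -51° +58° = 7°
rotate_crank_by(+33°): θ ← 7° +33° = 40°
rotate_crank_by(-84°): θ ← 40° -84° = -44°
crank pin P = (r cos θ, r sin θ) = (20.141514, -19.450434)
h = r sin θ − e = -19.450434 − 6 = -25.450434
x = r cos θ + √(L² − h²) = 20.141514 + √(79524.0 − 647.7246) = 20.141514 + 280.849204 = 300.990718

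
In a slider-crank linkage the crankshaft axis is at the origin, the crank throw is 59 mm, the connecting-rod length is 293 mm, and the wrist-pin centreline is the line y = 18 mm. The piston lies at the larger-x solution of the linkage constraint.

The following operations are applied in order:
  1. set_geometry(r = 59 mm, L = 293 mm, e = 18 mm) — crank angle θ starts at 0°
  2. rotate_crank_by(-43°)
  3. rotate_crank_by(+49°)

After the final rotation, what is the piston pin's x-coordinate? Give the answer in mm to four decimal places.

set_geometry: r = 59 mm, L = 293 mm, e = 18 mm; θ ← 0°
rotate_crank_by(-43°): θ ← 0° -43° = -43°
rotate_crank_by(+49°): θ ← -43° +49° = 6°
crank pin P = (r cos θ, r sin θ) = (58.676792, 6.167179)
h = r sin θ − e = 6.167179 − 18 = -11.832821
x = r cos θ + √(L² − h²) = 58.676792 + √(85849.0 − 140.0156) = 58.676792 + 292.760968 = 351.437760

351.4378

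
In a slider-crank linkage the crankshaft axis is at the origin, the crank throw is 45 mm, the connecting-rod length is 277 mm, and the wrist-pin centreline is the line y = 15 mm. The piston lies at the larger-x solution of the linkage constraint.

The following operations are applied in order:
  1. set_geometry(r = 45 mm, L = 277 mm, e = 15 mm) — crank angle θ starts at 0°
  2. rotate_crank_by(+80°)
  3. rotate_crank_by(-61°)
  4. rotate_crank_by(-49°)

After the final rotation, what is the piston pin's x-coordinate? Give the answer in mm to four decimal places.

313.4210

set_geometry: r = 45 mm, L = 277 mm, e = 15 mm; θ ← 0°
rotate_crank_by(+80°): θ ← 0° +80° = 80°
rotate_crank_by(-61°): θ ← 80° -61° = 19°
rotate_crank_by(-49°): θ ← 19° -49° = -30°
crank pin P = (r cos θ, r sin θ) = (38.971143, -22.500000)
h = r sin θ − e = -22.500000 − 15 = -37.500000
x = r cos θ + √(L² − h²) = 38.971143 + √(76729.0 − 1406.2500) = 38.971143 + 274.449904 = 313.421048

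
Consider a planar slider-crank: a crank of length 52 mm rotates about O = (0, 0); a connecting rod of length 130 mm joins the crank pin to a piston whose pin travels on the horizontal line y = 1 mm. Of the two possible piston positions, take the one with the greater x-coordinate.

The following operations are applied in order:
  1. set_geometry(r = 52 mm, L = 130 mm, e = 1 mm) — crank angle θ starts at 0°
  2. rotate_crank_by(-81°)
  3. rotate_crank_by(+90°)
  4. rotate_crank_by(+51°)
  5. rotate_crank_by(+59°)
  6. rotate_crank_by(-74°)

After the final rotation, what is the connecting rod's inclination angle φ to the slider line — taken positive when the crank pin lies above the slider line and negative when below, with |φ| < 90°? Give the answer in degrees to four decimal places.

15.9710

set_geometry: r = 52 mm, L = 130 mm, e = 1 mm; θ ← 0°
rotate_crank_by(-81°): θ ← 0° -81° = -81°
rotate_crank_by(+90°): θ ← -81° +90° = 9°
rotate_crank_by(+51°): θ ← 9° +51° = 60°
rotate_crank_by(+59°): θ ← 60° +59° = 119°
rotate_crank_by(-74°): θ ← 119° -74° = 45°
crank pin P = (r cos θ, r sin θ) = (36.769553, 36.769553)
h = r sin θ − e = 36.769553 − 1 = 35.769553
sin φ = h / L = 35.769553 / 130 = 0.27515040
φ = arcsin(0.27515040) = 15.970978°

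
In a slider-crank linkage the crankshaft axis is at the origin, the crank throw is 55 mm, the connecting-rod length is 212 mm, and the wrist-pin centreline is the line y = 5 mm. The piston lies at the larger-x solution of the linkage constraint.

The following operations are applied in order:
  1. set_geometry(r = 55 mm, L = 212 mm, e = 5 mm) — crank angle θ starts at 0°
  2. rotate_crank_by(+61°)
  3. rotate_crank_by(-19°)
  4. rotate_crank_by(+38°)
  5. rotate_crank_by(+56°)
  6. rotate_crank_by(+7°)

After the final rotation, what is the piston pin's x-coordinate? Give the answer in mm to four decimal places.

set_geometry: r = 55 mm, L = 212 mm, e = 5 mm; θ ← 0°
rotate_crank_by(+61°): θ ← 0° +61° = 61°
rotate_crank_by(-19°): θ ← 61° -19° = 42°
rotate_crank_by(+38°): θ ← 42° +38° = 80°
rotate_crank_by(+56°): θ ← 80° +56° = 136°
rotate_crank_by(+7°): θ ← 136° +7° = 143°
crank pin P = (r cos θ, r sin θ) = (-43.924953, 33.099826)
h = r sin θ − e = 33.099826 − 5 = 28.099826
x = r cos θ + √(L² − h²) = -43.924953 + √(44944.0 − 789.6002) = -43.924953 + 210.129483 = 166.204530

166.2045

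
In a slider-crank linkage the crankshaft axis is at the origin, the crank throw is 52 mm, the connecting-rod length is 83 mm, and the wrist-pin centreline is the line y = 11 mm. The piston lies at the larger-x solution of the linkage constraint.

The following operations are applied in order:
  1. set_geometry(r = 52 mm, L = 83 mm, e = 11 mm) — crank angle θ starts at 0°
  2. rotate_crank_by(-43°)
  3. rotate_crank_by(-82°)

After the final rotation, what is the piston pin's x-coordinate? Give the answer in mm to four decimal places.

set_geometry: r = 52 mm, L = 83 mm, e = 11 mm; θ ← 0°
rotate_crank_by(-43°): θ ← 0° -43° = -43°
rotate_crank_by(-82°): θ ← -43° -82° = -125°
crank pin P = (r cos θ, r sin θ) = (-29.825975, -42.595906)
h = r sin θ − e = -42.595906 − 11 = -53.595906
x = r cos θ + √(L² − h²) = -29.825975 + √(6889.0 − 2872.5212) = -29.825975 + 63.375696 = 33.549721

33.5497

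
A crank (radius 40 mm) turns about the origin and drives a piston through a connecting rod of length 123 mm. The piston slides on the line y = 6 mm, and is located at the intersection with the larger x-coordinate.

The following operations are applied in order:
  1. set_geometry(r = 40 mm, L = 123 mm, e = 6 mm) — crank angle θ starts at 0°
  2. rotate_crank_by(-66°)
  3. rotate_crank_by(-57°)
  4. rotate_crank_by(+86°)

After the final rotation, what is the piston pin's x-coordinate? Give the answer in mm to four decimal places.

set_geometry: r = 40 mm, L = 123 mm, e = 6 mm; θ ← 0°
rotate_crank_by(-66°): θ ← 0° -66° = -66°
rotate_crank_by(-57°): θ ← -66° -57° = -123°
rotate_crank_by(+86°): θ ← -123° +86° = -37°
crank pin P = (r cos θ, r sin θ) = (31.945420, -24.072601)
h = r sin θ − e = -24.072601 − 6 = -30.072601
x = r cos θ + √(L² − h²) = 31.945420 + √(15129.0 − 904.3613) = 31.945420 + 119.267090 = 151.212510

151.2125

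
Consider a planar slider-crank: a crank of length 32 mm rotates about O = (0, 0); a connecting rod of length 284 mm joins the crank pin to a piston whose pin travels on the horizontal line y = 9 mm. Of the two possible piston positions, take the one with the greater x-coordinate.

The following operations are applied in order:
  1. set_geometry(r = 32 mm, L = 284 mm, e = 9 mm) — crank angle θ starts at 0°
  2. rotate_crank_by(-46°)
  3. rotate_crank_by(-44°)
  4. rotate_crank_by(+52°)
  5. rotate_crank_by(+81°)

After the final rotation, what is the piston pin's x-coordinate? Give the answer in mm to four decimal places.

set_geometry: r = 32 mm, L = 284 mm, e = 9 mm; θ ← 0°
rotate_crank_by(-46°): θ ← 0° -46° = -46°
rotate_crank_by(-44°): θ ← -46° -44° = -90°
rotate_crank_by(+52°): θ ← -90° +52° = -38°
rotate_crank_by(+81°): θ ← -38° +81° = 43°
crank pin P = (r cos θ, r sin θ) = (23.403318, 21.823948)
h = r sin θ − e = 21.823948 − 9 = 12.823948
x = r cos θ + √(L² − h²) = 23.403318 + √(80656.0 − 164.4536) = 23.403318 + 283.710321 = 307.113640

307.1136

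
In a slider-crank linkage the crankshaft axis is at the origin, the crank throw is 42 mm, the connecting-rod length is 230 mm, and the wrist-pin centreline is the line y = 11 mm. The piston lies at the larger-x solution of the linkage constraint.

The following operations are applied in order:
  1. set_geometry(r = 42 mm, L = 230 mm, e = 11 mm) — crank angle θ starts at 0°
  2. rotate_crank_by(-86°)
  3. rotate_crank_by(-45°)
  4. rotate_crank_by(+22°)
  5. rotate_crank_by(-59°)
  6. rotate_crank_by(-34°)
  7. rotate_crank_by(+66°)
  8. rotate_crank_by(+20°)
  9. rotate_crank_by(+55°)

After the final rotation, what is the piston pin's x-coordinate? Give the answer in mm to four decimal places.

245.3541

set_geometry: r = 42 mm, L = 230 mm, e = 11 mm; θ ← 0°
rotate_crank_by(-86°): θ ← 0° -86° = -86°
rotate_crank_by(-45°): θ ← -86° -45° = -131°
rotate_crank_by(+22°): θ ← -131° +22° = -109°
rotate_crank_by(-59°): θ ← -109° -59° = -168°
rotate_crank_by(-34°): θ ← -168° -34° = -202°
rotate_crank_by(+66°): θ ← -202° +66° = -136°
rotate_crank_by(+20°): θ ← -136° +20° = -116°
rotate_crank_by(+55°): θ ← -116° +55° = -61°
crank pin P = (r cos θ, r sin θ) = (20.362004, -36.734028)
h = r sin θ − e = -36.734028 − 11 = -47.734028
x = r cos θ + √(L² − h²) = 20.362004 + √(52900.0 − 2278.5374) = 20.362004 + 224.992139 = 245.354143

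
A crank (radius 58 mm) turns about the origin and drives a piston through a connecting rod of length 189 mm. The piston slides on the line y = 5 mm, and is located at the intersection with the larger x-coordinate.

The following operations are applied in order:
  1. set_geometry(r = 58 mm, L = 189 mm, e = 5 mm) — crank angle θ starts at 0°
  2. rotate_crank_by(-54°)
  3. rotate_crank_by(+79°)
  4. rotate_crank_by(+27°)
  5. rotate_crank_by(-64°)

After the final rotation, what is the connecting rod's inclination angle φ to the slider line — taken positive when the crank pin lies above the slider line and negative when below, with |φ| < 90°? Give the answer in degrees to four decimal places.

set_geometry: r = 58 mm, L = 189 mm, e = 5 mm; θ ← 0°
rotate_crank_by(-54°): θ ← 0° -54° = -54°
rotate_crank_by(+79°): θ ← -54° +79° = 25°
rotate_crank_by(+27°): θ ← 25° +27° = 52°
rotate_crank_by(-64°): θ ← 52° -64° = -12°
crank pin P = (r cos θ, r sin θ) = (56.732561, -12.058878)
h = r sin θ − e = -12.058878 − 5 = -17.058878
sin φ = h / L = -17.058878 / 189 = -0.09025861
φ = arcsin(-0.09025861) = -5.178485°

-5.1785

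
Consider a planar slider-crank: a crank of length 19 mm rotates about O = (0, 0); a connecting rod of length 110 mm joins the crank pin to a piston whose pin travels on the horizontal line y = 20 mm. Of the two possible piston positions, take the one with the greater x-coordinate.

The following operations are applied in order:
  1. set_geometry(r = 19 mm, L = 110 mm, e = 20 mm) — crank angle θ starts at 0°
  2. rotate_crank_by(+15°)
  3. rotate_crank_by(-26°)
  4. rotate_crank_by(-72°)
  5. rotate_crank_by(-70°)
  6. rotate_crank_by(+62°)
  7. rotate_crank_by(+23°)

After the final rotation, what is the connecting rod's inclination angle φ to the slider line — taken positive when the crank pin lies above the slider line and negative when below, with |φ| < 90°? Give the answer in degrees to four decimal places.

-19.9968

set_geometry: r = 19 mm, L = 110 mm, e = 20 mm; θ ← 0°
rotate_crank_by(+15°): θ ← 0° +15° = 15°
rotate_crank_by(-26°): θ ← 15° -26° = -11°
rotate_crank_by(-72°): θ ← -11° -72° = -83°
rotate_crank_by(-70°): θ ← -83° -70° = -153°
rotate_crank_by(+62°): θ ← -153° +62° = -91°
rotate_crank_by(+23°): θ ← -91° +23° = -68°
crank pin P = (r cos θ, r sin θ) = (7.117525, -17.616493)
h = r sin θ − e = -17.616493 − 20 = -37.616493
sin φ = h / L = -37.616493 / 110 = -0.34196812
φ = arcsin(-0.34196812) = -19.996828°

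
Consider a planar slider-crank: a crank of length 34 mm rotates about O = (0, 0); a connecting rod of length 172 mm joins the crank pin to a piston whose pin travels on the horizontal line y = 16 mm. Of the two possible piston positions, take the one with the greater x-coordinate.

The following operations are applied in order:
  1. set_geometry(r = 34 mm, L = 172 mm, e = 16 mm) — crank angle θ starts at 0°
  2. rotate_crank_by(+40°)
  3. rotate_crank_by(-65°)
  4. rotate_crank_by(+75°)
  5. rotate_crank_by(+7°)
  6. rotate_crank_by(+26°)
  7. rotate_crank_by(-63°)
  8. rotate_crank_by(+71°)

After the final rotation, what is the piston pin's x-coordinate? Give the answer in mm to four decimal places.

170.4627

set_geometry: r = 34 mm, L = 172 mm, e = 16 mm; θ ← 0°
rotate_crank_by(+40°): θ ← 0° +40° = 40°
rotate_crank_by(-65°): θ ← 40° -65° = -25°
rotate_crank_by(+75°): θ ← -25° +75° = 50°
rotate_crank_by(+7°): θ ← 50° +7° = 57°
rotate_crank_by(+26°): θ ← 57° +26° = 83°
rotate_crank_by(-63°): θ ← 83° -63° = 20°
rotate_crank_by(+71°): θ ← 20° +71° = 91°
crank pin P = (r cos θ, r sin θ) = (-0.593382, 33.994822)
h = r sin θ − e = 33.994822 − 16 = 17.994822
x = r cos θ + √(L² − h²) = -0.593382 + √(29584.0 − 323.8136) = -0.593382 + 171.056091 = 170.462710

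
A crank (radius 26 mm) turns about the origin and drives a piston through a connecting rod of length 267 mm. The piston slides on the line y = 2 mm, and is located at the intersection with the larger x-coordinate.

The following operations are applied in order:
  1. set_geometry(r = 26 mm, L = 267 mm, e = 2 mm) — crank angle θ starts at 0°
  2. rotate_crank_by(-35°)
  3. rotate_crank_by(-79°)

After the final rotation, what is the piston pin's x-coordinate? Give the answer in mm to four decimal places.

set_geometry: r = 26 mm, L = 267 mm, e = 2 mm; θ ← 0°
rotate_crank_by(-35°): θ ← 0° -35° = -35°
rotate_crank_by(-79°): θ ← -35° -79° = -114°
crank pin P = (r cos θ, r sin θ) = (-10.575153, -23.752182)
h = r sin θ − e = -23.752182 − 2 = -25.752182
x = r cos θ + √(L² − h²) = -10.575153 + √(71289.0 − 663.1749) = -10.575153 + 265.755198 = 255.180045

255.1800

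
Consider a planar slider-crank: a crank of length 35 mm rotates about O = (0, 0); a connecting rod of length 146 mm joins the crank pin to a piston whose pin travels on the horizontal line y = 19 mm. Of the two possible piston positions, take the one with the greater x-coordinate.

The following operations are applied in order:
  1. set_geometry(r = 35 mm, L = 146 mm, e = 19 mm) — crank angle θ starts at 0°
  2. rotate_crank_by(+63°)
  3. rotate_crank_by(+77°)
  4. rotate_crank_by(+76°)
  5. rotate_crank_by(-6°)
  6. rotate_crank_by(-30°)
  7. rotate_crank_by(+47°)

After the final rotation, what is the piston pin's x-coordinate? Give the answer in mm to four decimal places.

set_geometry: r = 35 mm, L = 146 mm, e = 19 mm; θ ← 0°
rotate_crank_by(+63°): θ ← 0° +63° = 63°
rotate_crank_by(+77°): θ ← 63° +77° = 140°
rotate_crank_by(+76°): θ ← 140° +76° = 216°
rotate_crank_by(-6°): θ ← 216° -6° = 210°
rotate_crank_by(-30°): θ ← 210° -30° = 180°
rotate_crank_by(+47°): θ ← 180° +47° = 227°
crank pin P = (r cos θ, r sin θ) = (-23.869943, -25.597380)
h = r sin θ − e = -25.597380 − 19 = -44.597380
x = r cos θ + √(L² − h²) = -23.869943 + √(21316.0 − 1988.9263) = -23.869943 + 139.021846 = 115.151904

115.1519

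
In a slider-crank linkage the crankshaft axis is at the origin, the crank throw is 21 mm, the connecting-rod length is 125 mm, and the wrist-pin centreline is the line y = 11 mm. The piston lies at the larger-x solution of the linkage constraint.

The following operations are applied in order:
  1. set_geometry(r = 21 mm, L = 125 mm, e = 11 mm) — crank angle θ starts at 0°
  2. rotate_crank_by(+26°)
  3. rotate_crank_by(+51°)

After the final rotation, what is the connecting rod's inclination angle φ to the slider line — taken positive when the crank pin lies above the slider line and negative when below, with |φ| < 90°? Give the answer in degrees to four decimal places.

set_geometry: r = 21 mm, L = 125 mm, e = 11 mm; θ ← 0°
rotate_crank_by(+26°): θ ← 0° +26° = 26°
rotate_crank_by(+51°): θ ← 26° +51° = 77°
crank pin P = (r cos θ, r sin θ) = (4.723972, 20.461771)
h = r sin θ − e = 20.461771 − 11 = 9.461771
sin φ = h / L = 9.461771 / 125 = 0.07569417
φ = arcsin(0.07569417) = 4.341109°

4.3411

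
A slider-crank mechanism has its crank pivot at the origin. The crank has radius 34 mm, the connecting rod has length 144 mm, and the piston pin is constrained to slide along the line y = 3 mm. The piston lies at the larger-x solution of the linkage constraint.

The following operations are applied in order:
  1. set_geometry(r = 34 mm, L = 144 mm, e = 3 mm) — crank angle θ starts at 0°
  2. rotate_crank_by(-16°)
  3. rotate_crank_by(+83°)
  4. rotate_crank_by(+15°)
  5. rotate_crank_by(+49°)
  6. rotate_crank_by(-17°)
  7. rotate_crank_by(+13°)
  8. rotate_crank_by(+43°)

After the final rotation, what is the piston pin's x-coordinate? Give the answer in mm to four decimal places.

110.4873

set_geometry: r = 34 mm, L = 144 mm, e = 3 mm; θ ← 0°
rotate_crank_by(-16°): θ ← 0° -16° = -16°
rotate_crank_by(+83°): θ ← -16° +83° = 67°
rotate_crank_by(+15°): θ ← 67° +15° = 82°
rotate_crank_by(+49°): θ ← 82° +49° = 131°
rotate_crank_by(-17°): θ ← 131° -17° = 114°
rotate_crank_by(+13°): θ ← 114° +13° = 127°
rotate_crank_by(+43°): θ ← 127° +43° = 170°
crank pin P = (r cos θ, r sin θ) = (-33.483464, 5.904038)
h = r sin θ − e = 5.904038 − 3 = 2.904038
x = r cos θ + √(L² − h²) = -33.483464 + √(20736.0 − 8.4334) = -33.483464 + 143.970714 = 110.487251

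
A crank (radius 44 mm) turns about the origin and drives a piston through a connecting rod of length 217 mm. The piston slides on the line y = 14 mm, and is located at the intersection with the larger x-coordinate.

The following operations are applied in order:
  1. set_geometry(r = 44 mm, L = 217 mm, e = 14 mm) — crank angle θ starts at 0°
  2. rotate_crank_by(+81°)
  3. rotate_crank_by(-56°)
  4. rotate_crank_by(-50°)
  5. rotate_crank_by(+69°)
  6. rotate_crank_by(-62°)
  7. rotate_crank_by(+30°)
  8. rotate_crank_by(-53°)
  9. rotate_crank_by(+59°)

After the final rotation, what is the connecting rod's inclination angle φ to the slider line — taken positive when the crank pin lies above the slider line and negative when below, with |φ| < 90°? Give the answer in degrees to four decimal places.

set_geometry: r = 44 mm, L = 217 mm, e = 14 mm; θ ← 0°
rotate_crank_by(+81°): θ ← 0° +81° = 81°
rotate_crank_by(-56°): θ ← 81° -56° = 25°
rotate_crank_by(-50°): θ ← 25° -50° = -25°
rotate_crank_by(+69°): θ ← -25° +69° = 44°
rotate_crank_by(-62°): θ ← 44° -62° = -18°
rotate_crank_by(+30°): θ ← -18° +30° = 12°
rotate_crank_by(-53°): θ ← 12° -53° = -41°
rotate_crank_by(+59°): θ ← -41° +59° = 18°
crank pin P = (r cos θ, r sin θ) = (41.846487, 13.596748)
h = r sin θ − e = 13.596748 − 14 = -0.403252
sin φ = h / L = -0.403252 / 217 = -0.00185831
φ = arcsin(-0.00185831) = -0.106473°

-0.1065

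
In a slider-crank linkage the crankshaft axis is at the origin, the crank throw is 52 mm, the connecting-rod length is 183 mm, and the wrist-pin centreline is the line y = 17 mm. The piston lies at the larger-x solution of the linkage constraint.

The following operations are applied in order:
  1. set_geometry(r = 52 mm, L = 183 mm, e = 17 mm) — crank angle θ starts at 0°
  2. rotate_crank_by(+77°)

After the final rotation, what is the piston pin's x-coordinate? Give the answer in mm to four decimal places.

191.5738

set_geometry: r = 52 mm, L = 183 mm, e = 17 mm; θ ← 0°
rotate_crank_by(+77°): θ ← 0° +77° = 77°
crank pin P = (r cos θ, r sin θ) = (11.697455, 50.667243)
h = r sin θ − e = 50.667243 − 17 = 33.667243
x = r cos θ + √(L² − h²) = 11.697455 + √(33489.0 − 1133.4833) = 11.697455 + 179.876393 = 191.573848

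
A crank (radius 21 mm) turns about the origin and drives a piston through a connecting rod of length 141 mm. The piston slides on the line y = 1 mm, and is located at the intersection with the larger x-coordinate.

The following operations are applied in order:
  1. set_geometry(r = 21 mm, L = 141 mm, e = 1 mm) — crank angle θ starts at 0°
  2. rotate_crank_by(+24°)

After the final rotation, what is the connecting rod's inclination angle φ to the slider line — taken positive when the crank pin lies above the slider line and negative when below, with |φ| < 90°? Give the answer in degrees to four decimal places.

set_geometry: r = 21 mm, L = 141 mm, e = 1 mm; θ ← 0°
rotate_crank_by(+24°): θ ← 0° +24° = 24°
crank pin P = (r cos θ, r sin θ) = (19.184455, 8.541470)
h = r sin θ − e = 8.541470 − 1 = 7.541470
sin φ = h / L = 7.541470 / 141 = 0.05348560
φ = arcsin(0.05348560) = 3.065962°

3.0660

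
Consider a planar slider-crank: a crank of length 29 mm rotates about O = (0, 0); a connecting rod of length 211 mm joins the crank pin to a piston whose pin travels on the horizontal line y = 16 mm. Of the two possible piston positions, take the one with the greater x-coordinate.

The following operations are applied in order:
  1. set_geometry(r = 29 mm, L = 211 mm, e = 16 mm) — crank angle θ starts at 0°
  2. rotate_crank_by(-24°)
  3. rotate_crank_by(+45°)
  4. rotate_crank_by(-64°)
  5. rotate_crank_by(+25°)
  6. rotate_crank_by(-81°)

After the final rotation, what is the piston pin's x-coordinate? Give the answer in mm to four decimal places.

set_geometry: r = 29 mm, L = 211 mm, e = 16 mm; θ ← 0°
rotate_crank_by(-24°): θ ← 0° -24° = -24°
rotate_crank_by(+45°): θ ← -24° +45° = 21°
rotate_crank_by(-64°): θ ← 21° -64° = -43°
rotate_crank_by(+25°): θ ← -43° +25° = -18°
rotate_crank_by(-81°): θ ← -18° -81° = -99°
crank pin P = (r cos θ, r sin θ) = (-4.536599, -28.642962)
h = r sin θ − e = -28.642962 − 16 = -44.642962
x = r cos θ + √(L² − h²) = -4.536599 + √(44521.0 − 1992.9940) = -4.536599 + 206.223195 = 201.686595

201.6866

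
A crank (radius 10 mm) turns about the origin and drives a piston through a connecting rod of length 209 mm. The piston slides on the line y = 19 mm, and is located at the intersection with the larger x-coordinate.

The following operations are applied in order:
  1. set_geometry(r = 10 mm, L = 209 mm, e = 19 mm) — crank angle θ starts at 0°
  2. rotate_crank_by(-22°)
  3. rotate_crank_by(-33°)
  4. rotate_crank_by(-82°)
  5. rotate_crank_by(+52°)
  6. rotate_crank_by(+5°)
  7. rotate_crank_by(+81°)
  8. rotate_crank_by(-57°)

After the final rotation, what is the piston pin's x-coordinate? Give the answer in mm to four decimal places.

212.8025

set_geometry: r = 10 mm, L = 209 mm, e = 19 mm; θ ← 0°
rotate_crank_by(-22°): θ ← 0° -22° = -22°
rotate_crank_by(-33°): θ ← -22° -33° = -55°
rotate_crank_by(-82°): θ ← -55° -82° = -137°
rotate_crank_by(+52°): θ ← -137° +52° = -85°
rotate_crank_by(+5°): θ ← -85° +5° = -80°
rotate_crank_by(+81°): θ ← -80° +81° = 1°
rotate_crank_by(-57°): θ ← 1° -57° = -56°
crank pin P = (r cos θ, r sin θ) = (5.591929, -8.290376)
h = r sin θ − e = -8.290376 − 19 = -27.290376
x = r cos θ + √(L² − h²) = 5.591929 + √(43681.0 − 744.7646) = 5.591929 + 207.210606 = 212.802535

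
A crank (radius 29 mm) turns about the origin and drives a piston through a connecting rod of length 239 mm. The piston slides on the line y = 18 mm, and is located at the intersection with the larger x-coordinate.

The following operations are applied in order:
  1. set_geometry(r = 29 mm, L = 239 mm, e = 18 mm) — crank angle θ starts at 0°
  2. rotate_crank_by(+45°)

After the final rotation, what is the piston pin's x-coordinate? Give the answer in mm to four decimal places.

set_geometry: r = 29 mm, L = 239 mm, e = 18 mm; θ ← 0°
rotate_crank_by(+45°): θ ← 0° +45° = 45°
crank pin P = (r cos θ, r sin θ) = (20.506097, 20.506097)
h = r sin θ − e = 20.506097 − 18 = 2.506097
x = r cos θ + √(L² − h²) = 20.506097 + √(57121.0 − 6.2805) = 20.506097 + 238.986860 = 259.492957

259.4930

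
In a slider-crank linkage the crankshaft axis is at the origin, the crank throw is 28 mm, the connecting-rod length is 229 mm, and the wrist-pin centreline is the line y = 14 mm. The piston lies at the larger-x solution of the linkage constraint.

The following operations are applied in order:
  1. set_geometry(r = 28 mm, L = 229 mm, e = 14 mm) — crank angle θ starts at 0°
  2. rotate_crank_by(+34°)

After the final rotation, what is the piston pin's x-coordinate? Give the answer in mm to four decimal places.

set_geometry: r = 28 mm, L = 229 mm, e = 14 mm; θ ← 0°
rotate_crank_by(+34°): θ ← 0° +34° = 34°
crank pin P = (r cos θ, r sin θ) = (23.213052, 15.657401)
h = r sin θ − e = 15.657401 − 14 = 1.657401
x = r cos θ + √(L² − h²) = 23.213052 + √(52441.0 − 2.7470) = 23.213052 + 228.994002 = 252.207054

252.2071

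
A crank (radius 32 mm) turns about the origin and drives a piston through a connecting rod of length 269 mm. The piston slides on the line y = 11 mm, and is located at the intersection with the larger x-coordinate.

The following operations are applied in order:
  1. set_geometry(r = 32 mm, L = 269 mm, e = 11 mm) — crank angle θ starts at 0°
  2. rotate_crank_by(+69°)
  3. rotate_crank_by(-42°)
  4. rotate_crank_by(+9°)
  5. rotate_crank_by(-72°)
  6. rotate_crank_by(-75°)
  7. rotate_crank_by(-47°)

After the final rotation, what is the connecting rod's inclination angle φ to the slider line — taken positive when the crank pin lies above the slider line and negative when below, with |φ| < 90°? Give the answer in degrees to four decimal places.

set_geometry: r = 32 mm, L = 269 mm, e = 11 mm; θ ← 0°
rotate_crank_by(+69°): θ ← 0° +69° = 69°
rotate_crank_by(-42°): θ ← 69° -42° = 27°
rotate_crank_by(+9°): θ ← 27° +9° = 36°
rotate_crank_by(-72°): θ ← 36° -72° = -36°
rotate_crank_by(-75°): θ ← -36° -75° = -111°
rotate_crank_by(-47°): θ ← -111° -47° = -158°
crank pin P = (r cos θ, r sin θ) = (-29.669883, -11.987411)
h = r sin θ − e = -11.987411 − 11 = -22.987411
sin φ = h / L = -22.987411 / 269 = -0.08545506
φ = arcsin(-0.08545506) = -4.902193°

-4.9022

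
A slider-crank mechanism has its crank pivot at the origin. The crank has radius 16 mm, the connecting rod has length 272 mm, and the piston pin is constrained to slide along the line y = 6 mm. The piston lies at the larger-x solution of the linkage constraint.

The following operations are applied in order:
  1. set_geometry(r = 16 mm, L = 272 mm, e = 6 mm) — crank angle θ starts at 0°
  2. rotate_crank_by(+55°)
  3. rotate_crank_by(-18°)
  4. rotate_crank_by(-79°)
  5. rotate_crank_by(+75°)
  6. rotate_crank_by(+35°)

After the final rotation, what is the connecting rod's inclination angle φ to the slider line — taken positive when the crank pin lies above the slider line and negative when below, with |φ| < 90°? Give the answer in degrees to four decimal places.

set_geometry: r = 16 mm, L = 272 mm, e = 6 mm; θ ← 0°
rotate_crank_by(+55°): θ ← 0° +55° = 55°
rotate_crank_by(-18°): θ ← 55° -18° = 37°
rotate_crank_by(-79°): θ ← 37° -79° = -42°
rotate_crank_by(+75°): θ ← -42° +75° = 33°
rotate_crank_by(+35°): θ ← 33° +35° = 68°
crank pin P = (r cos θ, r sin θ) = (5.993705, 14.834942)
h = r sin θ − e = 14.834942 − 6 = 8.834942
sin φ = h / L = 8.834942 / 272 = 0.03248140
φ = arcsin(0.03248140) = 1.861375°

1.8614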